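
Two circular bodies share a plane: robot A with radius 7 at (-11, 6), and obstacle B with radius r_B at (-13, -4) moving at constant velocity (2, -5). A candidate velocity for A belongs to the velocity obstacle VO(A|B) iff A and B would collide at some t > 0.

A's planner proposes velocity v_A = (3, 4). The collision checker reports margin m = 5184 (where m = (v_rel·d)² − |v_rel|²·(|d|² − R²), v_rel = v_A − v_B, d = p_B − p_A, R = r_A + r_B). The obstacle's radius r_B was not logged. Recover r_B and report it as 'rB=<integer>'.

m = 5184
d = (-2, -10);  v_rel = (1, 9),  |v_rel|² = 82
v_rel×d = (1)·(-10) − (9)·(-2) = 8
since m = R²·82 − 8²:  R² = (64 + 5184) / 82 = 64
R = √64 = 8  ⇒  r_B = 8 − 7 = 1

rB=1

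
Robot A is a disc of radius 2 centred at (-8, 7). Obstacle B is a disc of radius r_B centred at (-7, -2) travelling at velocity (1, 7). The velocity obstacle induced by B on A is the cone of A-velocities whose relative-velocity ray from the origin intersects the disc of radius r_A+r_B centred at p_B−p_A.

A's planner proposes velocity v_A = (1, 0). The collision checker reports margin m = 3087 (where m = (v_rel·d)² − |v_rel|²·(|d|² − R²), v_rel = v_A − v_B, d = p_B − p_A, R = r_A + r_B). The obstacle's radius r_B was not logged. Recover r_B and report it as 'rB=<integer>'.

m = 3087
d = (1, -9);  v_rel = (0, -7),  |v_rel|² = 49
v_rel×d = (0)·(-9) − (-7)·(1) = 7
since m = R²·49 − 7²:  R² = (49 + 3087) / 49 = 64
R = √64 = 8  ⇒  r_B = 8 − 2 = 6

rB=6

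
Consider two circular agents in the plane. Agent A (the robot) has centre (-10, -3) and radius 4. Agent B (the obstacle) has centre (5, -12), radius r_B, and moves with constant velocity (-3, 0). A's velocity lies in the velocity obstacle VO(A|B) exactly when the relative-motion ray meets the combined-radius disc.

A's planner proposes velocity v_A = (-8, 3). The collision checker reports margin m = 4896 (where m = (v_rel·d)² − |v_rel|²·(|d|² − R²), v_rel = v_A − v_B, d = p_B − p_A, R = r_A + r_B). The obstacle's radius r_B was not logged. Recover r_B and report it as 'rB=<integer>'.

m = 4896
d = (15, -9);  v_rel = (-5, 3),  |v_rel|² = 34
v_rel×d = (-5)·(-9) − (3)·(15) = 0
since m = R²·34 − 0²:  R² = (0 + 4896) / 34 = 144
R = √144 = 12  ⇒  r_B = 12 − 4 = 8

rB=8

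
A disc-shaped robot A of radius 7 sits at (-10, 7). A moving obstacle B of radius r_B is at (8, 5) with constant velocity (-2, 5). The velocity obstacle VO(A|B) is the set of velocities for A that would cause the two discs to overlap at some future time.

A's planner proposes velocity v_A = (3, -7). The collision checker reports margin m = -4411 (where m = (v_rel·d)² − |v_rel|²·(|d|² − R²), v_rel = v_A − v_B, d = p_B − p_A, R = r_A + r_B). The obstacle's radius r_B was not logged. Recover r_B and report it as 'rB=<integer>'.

m = -4411
d = (18, -2);  v_rel = (5, -12),  |v_rel|² = 169
v_rel×d = (5)·(-2) − (-12)·(18) = 206
since m = R²·169 − 206²:  R² = (42436 + -4411) / 169 = 225
R = √225 = 15  ⇒  r_B = 15 − 7 = 8

rB=8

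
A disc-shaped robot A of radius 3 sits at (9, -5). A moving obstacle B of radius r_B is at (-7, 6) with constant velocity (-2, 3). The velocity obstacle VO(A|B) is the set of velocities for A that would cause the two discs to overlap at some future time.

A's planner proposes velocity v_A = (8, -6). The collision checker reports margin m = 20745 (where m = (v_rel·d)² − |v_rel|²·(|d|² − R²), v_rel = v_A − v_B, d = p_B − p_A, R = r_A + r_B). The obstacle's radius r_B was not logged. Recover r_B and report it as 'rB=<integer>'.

m = 20745
d = (-16, 11);  v_rel = (10, -9),  |v_rel|² = 181
v_rel×d = (10)·(11) − (-9)·(-16) = -34
since m = R²·181 − (-34)²:  R² = (1156 + 20745) / 181 = 121
R = √121 = 11  ⇒  r_B = 11 − 3 = 8

rB=8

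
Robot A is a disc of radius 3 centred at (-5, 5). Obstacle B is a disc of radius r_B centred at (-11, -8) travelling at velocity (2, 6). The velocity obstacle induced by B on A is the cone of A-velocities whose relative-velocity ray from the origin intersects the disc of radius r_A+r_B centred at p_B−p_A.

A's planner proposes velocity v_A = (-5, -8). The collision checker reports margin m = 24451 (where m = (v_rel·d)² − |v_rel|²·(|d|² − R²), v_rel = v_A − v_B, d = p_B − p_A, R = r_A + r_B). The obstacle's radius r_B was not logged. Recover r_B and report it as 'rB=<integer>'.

m = 24451
d = (-6, -13);  v_rel = (-7, -14),  |v_rel|² = 245
v_rel×d = (-7)·(-13) − (-14)·(-6) = 7
since m = R²·245 − 7²:  R² = (49 + 24451) / 245 = 100
R = √100 = 10  ⇒  r_B = 10 − 3 = 7

rB=7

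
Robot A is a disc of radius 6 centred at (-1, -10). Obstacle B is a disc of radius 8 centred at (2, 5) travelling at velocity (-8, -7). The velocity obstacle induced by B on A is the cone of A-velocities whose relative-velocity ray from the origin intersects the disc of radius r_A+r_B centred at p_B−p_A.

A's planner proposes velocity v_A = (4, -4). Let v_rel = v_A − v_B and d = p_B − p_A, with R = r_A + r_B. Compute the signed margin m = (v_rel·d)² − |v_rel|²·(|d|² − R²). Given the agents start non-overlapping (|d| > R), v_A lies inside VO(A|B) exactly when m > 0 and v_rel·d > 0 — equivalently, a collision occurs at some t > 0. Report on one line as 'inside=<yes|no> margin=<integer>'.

d = (3, 15),  |d|² = 234;  R = 6+8 = 14,  c = 234−14² = 38
v_rel = (12, 3),  |v_rel|² = 153;  v_rel·d = (12)·(3) + (3)·(15) = 81
153·t² − 162·t + 38 = 0  ⇒  m = 81² − 153·38 = 747
m = 747 > 0,  v_rel·d = 81 > 0  ⇒  inside

inside=yes margin=747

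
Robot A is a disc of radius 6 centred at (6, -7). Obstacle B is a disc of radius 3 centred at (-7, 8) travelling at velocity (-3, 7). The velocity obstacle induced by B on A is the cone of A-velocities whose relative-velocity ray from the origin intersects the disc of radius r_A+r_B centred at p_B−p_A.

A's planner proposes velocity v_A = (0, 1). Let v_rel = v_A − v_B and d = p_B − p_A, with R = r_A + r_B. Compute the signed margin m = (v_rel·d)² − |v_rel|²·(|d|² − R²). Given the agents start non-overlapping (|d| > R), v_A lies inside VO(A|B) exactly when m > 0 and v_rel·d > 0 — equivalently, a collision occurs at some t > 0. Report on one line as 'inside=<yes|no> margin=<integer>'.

d = (-13, 15),  |d|² = 394;  R = 6+3 = 9,  c = 394−9² = 313
v_rel = (3, -6),  |v_rel|² = 45;  v_rel·d = (3)·(-13) + (-6)·(15) = -129
45·t² + 258·t + 313 = 0  ⇒  m = (-129)² − 45·313 = 2556
m = 2556 > 0,  v_rel·d = -129 < 0  ⇒  outside

inside=no margin=2556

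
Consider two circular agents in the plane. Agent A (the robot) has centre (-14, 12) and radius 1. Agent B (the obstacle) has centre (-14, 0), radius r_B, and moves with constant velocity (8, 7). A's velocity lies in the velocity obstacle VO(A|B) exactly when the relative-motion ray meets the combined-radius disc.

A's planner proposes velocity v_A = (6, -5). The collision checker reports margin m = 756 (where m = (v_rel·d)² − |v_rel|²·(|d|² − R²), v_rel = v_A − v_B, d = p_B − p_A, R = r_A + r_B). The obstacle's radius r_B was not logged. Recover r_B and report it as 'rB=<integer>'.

m = 756
d = (0, -12);  v_rel = (-2, -12),  |v_rel|² = 148
v_rel×d = (-2)·(-12) − (-12)·(0) = 24
since m = R²·148 − 24²:  R² = (576 + 756) / 148 = 9
R = √9 = 3  ⇒  r_B = 3 − 1 = 2

rB=2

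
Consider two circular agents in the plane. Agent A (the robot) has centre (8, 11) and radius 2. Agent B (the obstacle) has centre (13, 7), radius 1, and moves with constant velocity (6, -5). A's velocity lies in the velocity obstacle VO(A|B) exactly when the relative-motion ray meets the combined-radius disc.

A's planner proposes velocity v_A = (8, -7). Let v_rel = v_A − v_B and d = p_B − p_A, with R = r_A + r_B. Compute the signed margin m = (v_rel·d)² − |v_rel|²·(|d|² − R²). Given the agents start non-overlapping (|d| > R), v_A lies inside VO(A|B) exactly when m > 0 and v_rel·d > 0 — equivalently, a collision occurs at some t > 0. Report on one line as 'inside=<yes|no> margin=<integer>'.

d = (5, -4),  |d|² = 41;  R = 2+1 = 3,  c = 41−3² = 32
v_rel = (2, -2),  |v_rel|² = 8;  v_rel·d = (2)·(5) + (-2)·(-4) = 18
8·t² − 36·t + 32 = 0  ⇒  m = 18² − 8·32 = 68
m = 68 > 0,  v_rel·d = 18 > 0  ⇒  inside

inside=yes margin=68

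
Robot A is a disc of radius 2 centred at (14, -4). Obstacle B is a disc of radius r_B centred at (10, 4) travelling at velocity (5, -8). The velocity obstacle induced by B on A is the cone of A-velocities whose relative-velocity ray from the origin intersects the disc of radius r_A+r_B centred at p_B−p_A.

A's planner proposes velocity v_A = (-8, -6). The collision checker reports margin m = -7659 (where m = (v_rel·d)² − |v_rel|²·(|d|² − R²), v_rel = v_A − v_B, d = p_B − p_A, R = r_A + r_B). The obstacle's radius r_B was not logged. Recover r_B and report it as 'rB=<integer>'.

m = -7659
d = (-4, 8);  v_rel = (-13, 2),  |v_rel|² = 173
v_rel×d = (-13)·(8) − (2)·(-4) = -96
since m = R²·173 − (-96)²:  R² = (9216 + -7659) / 173 = 9
R = √9 = 3  ⇒  r_B = 3 − 2 = 1

rB=1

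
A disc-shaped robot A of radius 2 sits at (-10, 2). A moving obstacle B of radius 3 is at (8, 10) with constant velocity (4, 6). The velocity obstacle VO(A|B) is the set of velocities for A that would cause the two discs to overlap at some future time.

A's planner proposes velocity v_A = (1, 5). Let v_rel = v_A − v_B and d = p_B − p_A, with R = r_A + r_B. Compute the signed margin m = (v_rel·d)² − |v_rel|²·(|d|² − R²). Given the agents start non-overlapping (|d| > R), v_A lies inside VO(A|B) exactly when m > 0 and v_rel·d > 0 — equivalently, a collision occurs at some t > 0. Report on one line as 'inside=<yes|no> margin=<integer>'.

d = (18, 8),  |d|² = 388;  R = 2+3 = 5,  c = 388−5² = 363
v_rel = (-3, -1),  |v_rel|² = 10;  v_rel·d = (-3)·(18) + (-1)·(8) = -62
10·t² + 124·t + 363 = 0  ⇒  m = (-62)² − 10·363 = 214
m = 214 > 0,  v_rel·d = -62 < 0  ⇒  outside

inside=no margin=214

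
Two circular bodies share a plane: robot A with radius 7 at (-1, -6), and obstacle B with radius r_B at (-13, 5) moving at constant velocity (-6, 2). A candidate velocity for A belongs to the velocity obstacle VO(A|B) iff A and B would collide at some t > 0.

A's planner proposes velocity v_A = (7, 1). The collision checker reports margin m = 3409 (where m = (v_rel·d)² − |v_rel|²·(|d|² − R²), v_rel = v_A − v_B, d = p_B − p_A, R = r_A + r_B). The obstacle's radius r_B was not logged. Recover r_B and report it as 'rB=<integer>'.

m = 3409
d = (-12, 11);  v_rel = (13, -1),  |v_rel|² = 170
v_rel×d = (13)·(11) − (-1)·(-12) = 131
since m = R²·170 − 131²:  R² = (17161 + 3409) / 170 = 121
R = √121 = 11  ⇒  r_B = 11 − 7 = 4

rB=4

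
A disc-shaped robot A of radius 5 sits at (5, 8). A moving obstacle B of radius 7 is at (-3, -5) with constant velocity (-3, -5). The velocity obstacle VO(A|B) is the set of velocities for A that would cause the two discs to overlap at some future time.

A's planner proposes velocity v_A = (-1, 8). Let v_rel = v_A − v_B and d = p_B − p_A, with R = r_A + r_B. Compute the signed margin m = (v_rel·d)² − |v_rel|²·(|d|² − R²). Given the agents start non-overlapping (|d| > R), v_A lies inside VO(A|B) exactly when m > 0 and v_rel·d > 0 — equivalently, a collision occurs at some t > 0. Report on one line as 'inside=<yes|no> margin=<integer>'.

d = (-8, -13),  |d|² = 233;  R = 5+7 = 12,  c = 233−12² = 89
v_rel = (2, 13),  |v_rel|² = 173;  v_rel·d = (2)·(-8) + (13)·(-13) = -185
173·t² + 370·t + 89 = 0  ⇒  m = (-185)² − 173·89 = 18828
m = 18828 > 0,  v_rel·d = -185 < 0  ⇒  outside

inside=no margin=18828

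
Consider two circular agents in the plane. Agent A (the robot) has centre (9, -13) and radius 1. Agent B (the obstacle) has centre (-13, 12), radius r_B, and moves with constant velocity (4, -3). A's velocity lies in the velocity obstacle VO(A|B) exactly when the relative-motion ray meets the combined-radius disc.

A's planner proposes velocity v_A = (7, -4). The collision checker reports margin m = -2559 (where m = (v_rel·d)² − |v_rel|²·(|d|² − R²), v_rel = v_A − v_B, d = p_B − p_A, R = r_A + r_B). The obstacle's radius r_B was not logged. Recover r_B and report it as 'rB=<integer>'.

m = -2559
d = (-22, 25);  v_rel = (3, -1),  |v_rel|² = 10
v_rel×d = (3)·(25) − (-1)·(-22) = 53
since m = R²·10 − 53²:  R² = (2809 + -2559) / 10 = 25
R = √25 = 5  ⇒  r_B = 5 − 1 = 4

rB=4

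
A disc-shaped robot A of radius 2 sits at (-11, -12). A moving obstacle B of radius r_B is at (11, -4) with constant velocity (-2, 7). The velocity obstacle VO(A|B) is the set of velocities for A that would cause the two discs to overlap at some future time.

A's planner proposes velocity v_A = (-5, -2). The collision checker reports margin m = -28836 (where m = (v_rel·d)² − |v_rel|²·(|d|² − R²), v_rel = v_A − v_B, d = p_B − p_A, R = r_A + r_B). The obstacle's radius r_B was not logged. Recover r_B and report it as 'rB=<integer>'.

m = -28836
d = (22, 8);  v_rel = (-3, -9),  |v_rel|² = 90
v_rel×d = (-3)·(8) − (-9)·(22) = 174
since m = R²·90 − 174²:  R² = (30276 + -28836) / 90 = 16
R = √16 = 4  ⇒  r_B = 4 − 2 = 2

rB=2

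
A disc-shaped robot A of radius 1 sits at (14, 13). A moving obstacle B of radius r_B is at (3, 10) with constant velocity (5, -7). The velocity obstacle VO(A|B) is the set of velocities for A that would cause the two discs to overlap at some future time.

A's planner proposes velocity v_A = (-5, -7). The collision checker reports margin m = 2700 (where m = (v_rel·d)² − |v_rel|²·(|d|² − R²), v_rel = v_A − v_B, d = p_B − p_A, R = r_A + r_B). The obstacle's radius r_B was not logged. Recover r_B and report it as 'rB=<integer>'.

m = 2700
d = (-11, -3);  v_rel = (-10, 0),  |v_rel|² = 100
v_rel×d = (-10)·(-3) − (0)·(-11) = 30
since m = R²·100 − 30²:  R² = (900 + 2700) / 100 = 36
R = √36 = 6  ⇒  r_B = 6 − 1 = 5

rB=5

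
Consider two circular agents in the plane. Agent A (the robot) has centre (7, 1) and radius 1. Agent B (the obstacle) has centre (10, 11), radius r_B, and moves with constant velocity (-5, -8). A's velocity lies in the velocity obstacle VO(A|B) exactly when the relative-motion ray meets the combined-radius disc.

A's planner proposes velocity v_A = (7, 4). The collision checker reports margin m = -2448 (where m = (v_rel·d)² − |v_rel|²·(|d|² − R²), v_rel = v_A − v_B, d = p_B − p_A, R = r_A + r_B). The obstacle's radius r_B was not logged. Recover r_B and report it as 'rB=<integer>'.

m = -2448
d = (3, 10);  v_rel = (12, 12),  |v_rel|² = 288
v_rel×d = (12)·(10) − (12)·(3) = 84
since m = R²·288 − 84²:  R² = (7056 + -2448) / 288 = 16
R = √16 = 4  ⇒  r_B = 4 − 1 = 3

rB=3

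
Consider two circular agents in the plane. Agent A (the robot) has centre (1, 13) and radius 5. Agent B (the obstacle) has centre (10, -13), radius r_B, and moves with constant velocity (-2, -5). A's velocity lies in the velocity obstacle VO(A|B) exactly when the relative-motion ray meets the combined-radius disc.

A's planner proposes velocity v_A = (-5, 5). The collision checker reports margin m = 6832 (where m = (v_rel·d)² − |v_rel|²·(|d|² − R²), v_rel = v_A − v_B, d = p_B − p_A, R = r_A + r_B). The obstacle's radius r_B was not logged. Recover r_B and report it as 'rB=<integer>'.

m = 6832
d = (9, -26);  v_rel = (-3, 10),  |v_rel|² = 109
v_rel×d = (-3)·(-26) − (10)·(9) = -12
since m = R²·109 − (-12)²:  R² = (144 + 6832) / 109 = 64
R = √64 = 8  ⇒  r_B = 8 − 5 = 3

rB=3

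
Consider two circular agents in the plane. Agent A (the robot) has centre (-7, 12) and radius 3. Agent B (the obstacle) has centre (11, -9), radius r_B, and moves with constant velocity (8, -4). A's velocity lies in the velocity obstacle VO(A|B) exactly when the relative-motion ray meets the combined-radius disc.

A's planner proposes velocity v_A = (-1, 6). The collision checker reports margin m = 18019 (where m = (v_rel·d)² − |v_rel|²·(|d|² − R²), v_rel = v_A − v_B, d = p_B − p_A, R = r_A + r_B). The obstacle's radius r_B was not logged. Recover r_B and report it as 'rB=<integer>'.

m = 18019
d = (18, -21);  v_rel = (-9, 10),  |v_rel|² = 181
v_rel×d = (-9)·(-21) − (10)·(18) = 9
since m = R²·181 − 9²:  R² = (81 + 18019) / 181 = 100
R = √100 = 10  ⇒  r_B = 10 − 3 = 7

rB=7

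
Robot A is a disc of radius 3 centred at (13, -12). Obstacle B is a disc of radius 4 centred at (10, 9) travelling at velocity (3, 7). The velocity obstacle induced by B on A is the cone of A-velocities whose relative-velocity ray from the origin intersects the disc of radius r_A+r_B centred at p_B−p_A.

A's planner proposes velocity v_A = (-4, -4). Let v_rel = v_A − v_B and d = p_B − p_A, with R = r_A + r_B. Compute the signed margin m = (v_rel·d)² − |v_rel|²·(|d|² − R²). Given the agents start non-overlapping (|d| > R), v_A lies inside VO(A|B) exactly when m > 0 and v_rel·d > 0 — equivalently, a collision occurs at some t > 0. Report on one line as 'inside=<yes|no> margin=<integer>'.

d = (-3, 21),  |d|² = 450;  R = 3+4 = 7,  c = 450−7² = 401
v_rel = (-7, -11),  |v_rel|² = 170;  v_rel·d = (-7)·(-3) + (-11)·(21) = -210
170·t² + 420·t + 401 = 0  ⇒  m = (-210)² − 170·401 = -24070
m = -24070 < 0,  v_rel·d = -210 < 0  ⇒  outside

inside=no margin=-24070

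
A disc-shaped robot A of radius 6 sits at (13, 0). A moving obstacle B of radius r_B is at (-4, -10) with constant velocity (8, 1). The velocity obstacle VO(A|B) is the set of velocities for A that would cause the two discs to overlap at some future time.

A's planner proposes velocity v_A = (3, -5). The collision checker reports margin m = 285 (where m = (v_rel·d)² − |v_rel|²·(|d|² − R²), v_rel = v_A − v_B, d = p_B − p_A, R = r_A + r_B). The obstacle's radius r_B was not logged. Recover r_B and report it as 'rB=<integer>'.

m = 285
d = (-17, -10);  v_rel = (-5, -6),  |v_rel|² = 61
v_rel×d = (-5)·(-10) − (-6)·(-17) = -52
since m = R²·61 − (-52)²:  R² = (2704 + 285) / 61 = 49
R = √49 = 7  ⇒  r_B = 7 − 6 = 1

rB=1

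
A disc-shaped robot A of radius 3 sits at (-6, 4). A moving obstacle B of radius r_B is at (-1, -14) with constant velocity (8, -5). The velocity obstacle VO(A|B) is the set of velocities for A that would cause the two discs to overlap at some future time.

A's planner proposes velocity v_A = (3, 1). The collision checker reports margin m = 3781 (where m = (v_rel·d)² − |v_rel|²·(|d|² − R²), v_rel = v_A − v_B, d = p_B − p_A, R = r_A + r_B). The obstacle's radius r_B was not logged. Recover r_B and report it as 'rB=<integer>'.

m = 3781
d = (5, -18);  v_rel = (-5, 6),  |v_rel|² = 61
v_rel×d = (-5)·(-18) − (6)·(5) = 60
since m = R²·61 − 60²:  R² = (3600 + 3781) / 61 = 121
R = √121 = 11  ⇒  r_B = 11 − 3 = 8

rB=8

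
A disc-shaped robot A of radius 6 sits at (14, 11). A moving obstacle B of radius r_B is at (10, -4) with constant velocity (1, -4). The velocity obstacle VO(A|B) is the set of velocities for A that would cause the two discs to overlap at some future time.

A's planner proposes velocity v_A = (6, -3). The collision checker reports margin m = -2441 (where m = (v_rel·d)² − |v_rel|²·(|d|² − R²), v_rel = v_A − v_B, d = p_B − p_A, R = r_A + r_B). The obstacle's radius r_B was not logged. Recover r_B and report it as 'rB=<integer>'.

m = -2441
d = (-4, -15);  v_rel = (5, 1),  |v_rel|² = 26
v_rel×d = (5)·(-15) − (1)·(-4) = -71
since m = R²·26 − (-71)²:  R² = (5041 + -2441) / 26 = 100
R = √100 = 10  ⇒  r_B = 10 − 6 = 4

rB=4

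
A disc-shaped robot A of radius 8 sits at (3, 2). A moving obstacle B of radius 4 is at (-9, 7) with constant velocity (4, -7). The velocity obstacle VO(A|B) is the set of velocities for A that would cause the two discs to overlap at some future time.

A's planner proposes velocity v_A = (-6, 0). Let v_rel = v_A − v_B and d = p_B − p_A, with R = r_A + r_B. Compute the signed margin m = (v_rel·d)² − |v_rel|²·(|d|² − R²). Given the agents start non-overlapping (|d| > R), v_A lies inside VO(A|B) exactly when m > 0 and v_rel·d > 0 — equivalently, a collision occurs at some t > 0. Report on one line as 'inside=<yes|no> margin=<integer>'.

d = (-12, 5),  |d|² = 169;  R = 8+4 = 12,  c = 169−12² = 25
v_rel = (-10, 7),  |v_rel|² = 149;  v_rel·d = (-10)·(-12) + (7)·(5) = 155
149·t² − 310·t + 25 = 0  ⇒  m = 155² − 149·25 = 20300
m = 20300 > 0,  v_rel·d = 155 > 0  ⇒  inside

inside=yes margin=20300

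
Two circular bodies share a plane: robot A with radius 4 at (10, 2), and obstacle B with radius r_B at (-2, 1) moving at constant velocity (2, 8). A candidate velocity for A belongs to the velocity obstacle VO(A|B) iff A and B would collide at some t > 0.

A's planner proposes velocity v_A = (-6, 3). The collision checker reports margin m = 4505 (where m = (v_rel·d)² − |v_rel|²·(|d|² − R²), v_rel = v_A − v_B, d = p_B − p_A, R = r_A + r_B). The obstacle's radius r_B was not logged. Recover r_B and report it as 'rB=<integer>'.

m = 4505
d = (-12, -1);  v_rel = (-8, -5),  |v_rel|² = 89
v_rel×d = (-8)·(-1) − (-5)·(-12) = -52
since m = R²·89 − (-52)²:  R² = (2704 + 4505) / 89 = 81
R = √81 = 9  ⇒  r_B = 9 − 4 = 5

rB=5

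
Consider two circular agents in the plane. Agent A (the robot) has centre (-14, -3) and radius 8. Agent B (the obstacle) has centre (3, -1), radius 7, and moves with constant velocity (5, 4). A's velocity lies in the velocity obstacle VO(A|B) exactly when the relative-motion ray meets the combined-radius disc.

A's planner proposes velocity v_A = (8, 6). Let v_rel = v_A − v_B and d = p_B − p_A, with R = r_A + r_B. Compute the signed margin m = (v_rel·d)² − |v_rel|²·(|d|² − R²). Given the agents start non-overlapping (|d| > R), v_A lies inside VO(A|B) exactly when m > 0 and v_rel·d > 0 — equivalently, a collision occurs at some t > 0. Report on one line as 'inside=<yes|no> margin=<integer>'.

d = (17, 2),  |d|² = 293;  R = 8+7 = 15,  c = 293−15² = 68
v_rel = (3, 2),  |v_rel|² = 13;  v_rel·d = (3)·(17) + (2)·(2) = 55
13·t² − 110·t + 68 = 0  ⇒  m = 55² − 13·68 = 2141
m = 2141 > 0,  v_rel·d = 55 > 0  ⇒  inside

inside=yes margin=2141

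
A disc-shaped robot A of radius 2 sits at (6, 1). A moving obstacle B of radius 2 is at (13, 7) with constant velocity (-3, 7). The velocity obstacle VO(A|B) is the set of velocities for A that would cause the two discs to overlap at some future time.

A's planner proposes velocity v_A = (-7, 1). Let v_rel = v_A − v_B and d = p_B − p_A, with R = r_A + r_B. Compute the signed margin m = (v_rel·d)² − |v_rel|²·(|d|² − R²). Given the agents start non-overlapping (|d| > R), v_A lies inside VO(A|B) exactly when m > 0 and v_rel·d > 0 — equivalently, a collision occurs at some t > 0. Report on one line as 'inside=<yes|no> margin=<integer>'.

d = (7, 6),  |d|² = 85;  R = 2+2 = 4,  c = 85−4² = 69
v_rel = (-4, -6),  |v_rel|² = 52;  v_rel·d = (-4)·(7) + (-6)·(6) = -64
52·t² + 128·t + 69 = 0  ⇒  m = (-64)² − 52·69 = 508
m = 508 > 0,  v_rel·d = -64 < 0  ⇒  outside

inside=no margin=508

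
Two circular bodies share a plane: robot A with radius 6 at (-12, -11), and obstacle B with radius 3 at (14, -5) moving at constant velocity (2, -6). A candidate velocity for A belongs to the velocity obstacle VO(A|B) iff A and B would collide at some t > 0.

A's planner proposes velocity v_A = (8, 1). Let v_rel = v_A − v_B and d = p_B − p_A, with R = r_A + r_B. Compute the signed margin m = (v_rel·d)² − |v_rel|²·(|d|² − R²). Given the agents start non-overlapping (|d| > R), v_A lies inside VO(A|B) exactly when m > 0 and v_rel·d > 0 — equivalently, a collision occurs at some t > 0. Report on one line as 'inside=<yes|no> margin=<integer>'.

d = (26, 6),  |d|² = 712;  R = 6+3 = 9,  c = 712−9² = 631
v_rel = (6, 7),  |v_rel|² = 85;  v_rel·d = (6)·(26) + (7)·(6) = 198
85·t² − 396·t + 631 = 0  ⇒  m = 198² − 85·631 = -14431
m = -14431 < 0,  v_rel·d = 198 > 0  ⇒  outside

inside=no margin=-14431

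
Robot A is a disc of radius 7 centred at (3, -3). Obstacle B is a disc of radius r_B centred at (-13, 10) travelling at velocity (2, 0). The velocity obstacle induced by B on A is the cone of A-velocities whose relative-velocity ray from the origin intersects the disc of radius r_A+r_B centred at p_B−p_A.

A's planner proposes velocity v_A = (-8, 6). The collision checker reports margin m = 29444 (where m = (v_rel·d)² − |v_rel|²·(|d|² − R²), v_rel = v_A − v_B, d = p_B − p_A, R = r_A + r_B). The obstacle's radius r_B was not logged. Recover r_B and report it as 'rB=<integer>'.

m = 29444
d = (-16, 13);  v_rel = (-10, 6),  |v_rel|² = 136
v_rel×d = (-10)·(13) − (6)·(-16) = -34
since m = R²·136 − (-34)²:  R² = (1156 + 29444) / 136 = 225
R = √225 = 15  ⇒  r_B = 15 − 7 = 8

rB=8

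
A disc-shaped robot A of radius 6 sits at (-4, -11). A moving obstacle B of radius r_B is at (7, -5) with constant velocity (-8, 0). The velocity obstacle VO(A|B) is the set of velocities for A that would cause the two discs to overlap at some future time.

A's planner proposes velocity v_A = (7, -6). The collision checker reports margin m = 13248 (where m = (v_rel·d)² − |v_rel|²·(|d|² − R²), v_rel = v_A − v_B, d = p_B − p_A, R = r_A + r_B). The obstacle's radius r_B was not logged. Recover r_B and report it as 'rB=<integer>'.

m = 13248
d = (11, 6);  v_rel = (15, -6),  |v_rel|² = 261
v_rel×d = (15)·(6) − (-6)·(11) = 156
since m = R²·261 − 156²:  R² = (24336 + 13248) / 261 = 144
R = √144 = 12  ⇒  r_B = 12 − 6 = 6

rB=6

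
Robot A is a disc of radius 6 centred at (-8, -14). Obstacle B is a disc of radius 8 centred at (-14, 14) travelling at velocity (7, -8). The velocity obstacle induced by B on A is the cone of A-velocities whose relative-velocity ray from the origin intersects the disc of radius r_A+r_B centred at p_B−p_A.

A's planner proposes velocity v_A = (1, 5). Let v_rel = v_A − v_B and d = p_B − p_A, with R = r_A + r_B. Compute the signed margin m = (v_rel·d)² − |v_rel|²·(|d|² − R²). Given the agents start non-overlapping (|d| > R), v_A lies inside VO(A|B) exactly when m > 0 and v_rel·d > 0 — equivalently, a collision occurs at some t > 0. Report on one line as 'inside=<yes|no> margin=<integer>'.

d = (-6, 28),  |d|² = 820;  R = 6+8 = 14,  c = 820−14² = 624
v_rel = (-6, 13),  |v_rel|² = 205;  v_rel·d = (-6)·(-6) + (13)·(28) = 400
205·t² − 800·t + 624 = 0  ⇒  m = 400² − 205·624 = 32080
m = 32080 > 0,  v_rel·d = 400 > 0  ⇒  inside

inside=yes margin=32080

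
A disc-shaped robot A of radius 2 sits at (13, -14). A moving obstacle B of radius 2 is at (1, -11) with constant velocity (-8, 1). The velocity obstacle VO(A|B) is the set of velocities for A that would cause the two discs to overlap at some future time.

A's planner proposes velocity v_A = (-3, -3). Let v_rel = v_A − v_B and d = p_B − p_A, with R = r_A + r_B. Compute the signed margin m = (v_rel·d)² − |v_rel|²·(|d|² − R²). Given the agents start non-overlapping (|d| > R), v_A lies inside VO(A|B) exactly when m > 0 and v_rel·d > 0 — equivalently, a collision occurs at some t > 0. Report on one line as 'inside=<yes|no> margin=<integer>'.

d = (-12, 3),  |d|² = 153;  R = 2+2 = 4,  c = 153−4² = 137
v_rel = (5, -4),  |v_rel|² = 41;  v_rel·d = (5)·(-12) + (-4)·(3) = -72
41·t² + 144·t + 137 = 0  ⇒  m = (-72)² − 41·137 = -433
m = -433 < 0,  v_rel·d = -72 < 0  ⇒  outside

inside=no margin=-433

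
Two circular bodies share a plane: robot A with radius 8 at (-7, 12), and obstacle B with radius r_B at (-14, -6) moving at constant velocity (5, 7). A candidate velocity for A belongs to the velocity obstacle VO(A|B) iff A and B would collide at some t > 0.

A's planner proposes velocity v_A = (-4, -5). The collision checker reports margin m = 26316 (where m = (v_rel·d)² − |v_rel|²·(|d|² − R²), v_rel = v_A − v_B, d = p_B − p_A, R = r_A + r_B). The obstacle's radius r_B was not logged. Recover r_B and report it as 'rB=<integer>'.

m = 26316
d = (-7, -18);  v_rel = (-9, -12),  |v_rel|² = 225
v_rel×d = (-9)·(-18) − (-12)·(-7) = 78
since m = R²·225 − 78²:  R² = (6084 + 26316) / 225 = 144
R = √144 = 12  ⇒  r_B = 12 − 8 = 4

rB=4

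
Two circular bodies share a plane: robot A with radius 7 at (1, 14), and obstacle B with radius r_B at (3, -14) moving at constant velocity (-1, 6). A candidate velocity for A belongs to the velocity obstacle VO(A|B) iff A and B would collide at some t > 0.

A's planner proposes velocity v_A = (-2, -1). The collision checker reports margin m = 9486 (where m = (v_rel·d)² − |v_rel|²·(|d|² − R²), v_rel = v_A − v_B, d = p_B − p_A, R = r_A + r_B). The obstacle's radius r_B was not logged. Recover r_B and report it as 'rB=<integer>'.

m = 9486
d = (2, -28);  v_rel = (-1, -7),  |v_rel|² = 50
v_rel×d = (-1)·(-28) − (-7)·(2) = 42
since m = R²·50 − 42²:  R² = (1764 + 9486) / 50 = 225
R = √225 = 15  ⇒  r_B = 15 − 7 = 8

rB=8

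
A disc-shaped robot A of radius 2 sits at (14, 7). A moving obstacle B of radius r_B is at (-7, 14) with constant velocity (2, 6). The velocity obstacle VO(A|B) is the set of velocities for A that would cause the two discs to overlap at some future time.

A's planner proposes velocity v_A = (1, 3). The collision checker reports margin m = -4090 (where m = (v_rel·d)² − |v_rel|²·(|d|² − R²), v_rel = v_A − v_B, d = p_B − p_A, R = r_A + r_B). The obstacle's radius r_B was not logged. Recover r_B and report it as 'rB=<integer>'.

m = -4090
d = (-21, 7);  v_rel = (-1, -3),  |v_rel|² = 10
v_rel×d = (-1)·(7) − (-3)·(-21) = -70
since m = R²·10 − (-70)²:  R² = (4900 + -4090) / 10 = 81
R = √81 = 9  ⇒  r_B = 9 − 2 = 7

rB=7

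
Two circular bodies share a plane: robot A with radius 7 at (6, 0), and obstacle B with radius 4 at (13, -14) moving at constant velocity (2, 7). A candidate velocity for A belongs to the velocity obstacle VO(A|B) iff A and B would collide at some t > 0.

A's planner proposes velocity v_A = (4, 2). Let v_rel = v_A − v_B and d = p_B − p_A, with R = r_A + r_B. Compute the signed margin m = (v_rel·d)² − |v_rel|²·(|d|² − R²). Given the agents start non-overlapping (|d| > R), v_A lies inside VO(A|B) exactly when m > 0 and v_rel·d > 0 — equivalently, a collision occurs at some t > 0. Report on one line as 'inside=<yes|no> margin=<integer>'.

d = (7, -14),  |d|² = 245;  R = 7+4 = 11,  c = 245−11² = 124
v_rel = (2, -5),  |v_rel|² = 29;  v_rel·d = (2)·(7) + (-5)·(-14) = 84
29·t² − 168·t + 124 = 0  ⇒  m = 84² − 29·124 = 3460
m = 3460 > 0,  v_rel·d = 84 > 0  ⇒  inside

inside=yes margin=3460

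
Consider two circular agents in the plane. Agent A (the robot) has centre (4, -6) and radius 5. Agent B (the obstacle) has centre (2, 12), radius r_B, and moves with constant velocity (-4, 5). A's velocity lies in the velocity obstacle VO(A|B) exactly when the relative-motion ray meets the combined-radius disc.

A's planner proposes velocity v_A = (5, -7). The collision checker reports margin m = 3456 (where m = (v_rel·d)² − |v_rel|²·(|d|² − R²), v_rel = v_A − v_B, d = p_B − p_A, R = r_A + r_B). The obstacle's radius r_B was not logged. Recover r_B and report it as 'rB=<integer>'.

m = 3456
d = (-2, 18);  v_rel = (9, -12),  |v_rel|² = 225
v_rel×d = (9)·(18) − (-12)·(-2) = 138
since m = R²·225 − 138²:  R² = (19044 + 3456) / 225 = 100
R = √100 = 10  ⇒  r_B = 10 − 5 = 5

rB=5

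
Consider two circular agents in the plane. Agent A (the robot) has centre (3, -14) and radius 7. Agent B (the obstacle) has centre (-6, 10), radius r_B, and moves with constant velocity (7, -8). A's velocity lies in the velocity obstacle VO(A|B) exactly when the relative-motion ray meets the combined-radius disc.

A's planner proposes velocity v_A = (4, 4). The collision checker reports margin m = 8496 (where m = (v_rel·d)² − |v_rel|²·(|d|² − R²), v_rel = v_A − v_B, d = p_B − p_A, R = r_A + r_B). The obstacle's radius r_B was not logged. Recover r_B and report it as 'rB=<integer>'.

m = 8496
d = (-9, 24);  v_rel = (-3, 12),  |v_rel|² = 153
v_rel×d = (-3)·(24) − (12)·(-9) = 36
since m = R²·153 − 36²:  R² = (1296 + 8496) / 153 = 64
R = √64 = 8  ⇒  r_B = 8 − 7 = 1

rB=1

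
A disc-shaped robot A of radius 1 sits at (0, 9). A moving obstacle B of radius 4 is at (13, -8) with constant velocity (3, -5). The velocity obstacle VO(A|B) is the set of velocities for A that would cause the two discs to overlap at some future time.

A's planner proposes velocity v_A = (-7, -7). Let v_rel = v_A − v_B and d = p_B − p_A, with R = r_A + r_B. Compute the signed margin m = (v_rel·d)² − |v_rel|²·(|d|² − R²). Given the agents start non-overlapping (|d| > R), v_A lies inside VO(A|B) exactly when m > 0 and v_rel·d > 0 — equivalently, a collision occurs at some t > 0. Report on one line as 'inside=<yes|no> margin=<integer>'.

d = (13, -17),  |d|² = 458;  R = 1+4 = 5,  c = 458−5² = 433
v_rel = (-10, -2),  |v_rel|² = 104;  v_rel·d = (-10)·(13) + (-2)·(-17) = -96
104·t² + 192·t + 433 = 0  ⇒  m = (-96)² − 104·433 = -35816
m = -35816 < 0,  v_rel·d = -96 < 0  ⇒  outside

inside=no margin=-35816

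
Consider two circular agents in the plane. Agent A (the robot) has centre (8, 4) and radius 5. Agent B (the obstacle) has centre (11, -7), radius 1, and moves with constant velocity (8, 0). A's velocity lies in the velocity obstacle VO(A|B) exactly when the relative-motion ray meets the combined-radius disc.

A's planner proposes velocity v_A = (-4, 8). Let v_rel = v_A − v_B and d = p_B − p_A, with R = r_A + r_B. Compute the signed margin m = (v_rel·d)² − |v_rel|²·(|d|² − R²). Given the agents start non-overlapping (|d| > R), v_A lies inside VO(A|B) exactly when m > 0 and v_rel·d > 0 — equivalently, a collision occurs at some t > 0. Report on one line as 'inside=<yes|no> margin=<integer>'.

d = (3, -11),  |d|² = 130;  R = 5+1 = 6,  c = 130−6² = 94
v_rel = (-12, 8),  |v_rel|² = 208;  v_rel·d = (-12)·(3) + (8)·(-11) = -124
208·t² + 248·t + 94 = 0  ⇒  m = (-124)² − 208·94 = -4176
m = -4176 < 0,  v_rel·d = -124 < 0  ⇒  outside

inside=no margin=-4176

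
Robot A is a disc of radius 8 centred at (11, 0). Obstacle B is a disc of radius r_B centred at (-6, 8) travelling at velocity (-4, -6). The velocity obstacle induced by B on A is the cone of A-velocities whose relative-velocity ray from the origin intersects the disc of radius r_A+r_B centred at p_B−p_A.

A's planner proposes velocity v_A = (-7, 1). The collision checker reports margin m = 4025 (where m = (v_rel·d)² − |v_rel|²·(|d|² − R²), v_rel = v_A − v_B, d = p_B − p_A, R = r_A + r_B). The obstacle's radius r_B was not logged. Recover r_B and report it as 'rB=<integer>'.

m = 4025
d = (-17, 8);  v_rel = (-3, 7),  |v_rel|² = 58
v_rel×d = (-3)·(8) − (7)·(-17) = 95
since m = R²·58 − 95²:  R² = (9025 + 4025) / 58 = 225
R = √225 = 15  ⇒  r_B = 15 − 8 = 7

rB=7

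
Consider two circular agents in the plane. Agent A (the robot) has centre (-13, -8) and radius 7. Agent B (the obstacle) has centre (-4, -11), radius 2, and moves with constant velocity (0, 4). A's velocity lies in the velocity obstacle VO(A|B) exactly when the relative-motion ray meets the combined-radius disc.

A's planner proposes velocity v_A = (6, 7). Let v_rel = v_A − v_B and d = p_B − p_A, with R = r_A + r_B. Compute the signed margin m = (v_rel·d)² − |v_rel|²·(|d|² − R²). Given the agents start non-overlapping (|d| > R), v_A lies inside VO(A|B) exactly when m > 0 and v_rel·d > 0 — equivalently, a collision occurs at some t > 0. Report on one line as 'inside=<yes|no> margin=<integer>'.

d = (9, -3),  |d|² = 90;  R = 7+2 = 9,  c = 90−9² = 9
v_rel = (6, 3),  |v_rel|² = 45;  v_rel·d = (6)·(9) + (3)·(-3) = 45
45·t² − 90·t + 9 = 0  ⇒  m = 45² − 45·9 = 1620
m = 1620 > 0,  v_rel·d = 45 > 0  ⇒  inside

inside=yes margin=1620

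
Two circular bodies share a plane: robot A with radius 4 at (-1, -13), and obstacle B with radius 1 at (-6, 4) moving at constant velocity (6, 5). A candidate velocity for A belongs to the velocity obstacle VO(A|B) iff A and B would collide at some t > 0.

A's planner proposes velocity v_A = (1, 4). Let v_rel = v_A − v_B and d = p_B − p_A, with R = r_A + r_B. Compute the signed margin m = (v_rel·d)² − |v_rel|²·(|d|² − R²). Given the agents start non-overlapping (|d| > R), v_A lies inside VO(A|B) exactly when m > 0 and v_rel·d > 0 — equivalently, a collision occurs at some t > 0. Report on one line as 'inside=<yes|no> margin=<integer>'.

d = (-5, 17),  |d|² = 314;  R = 4+1 = 5,  c = 314−5² = 289
v_rel = (-5, -1),  |v_rel|² = 26;  v_rel·d = (-5)·(-5) + (-1)·(17) = 8
26·t² − 16·t + 289 = 0  ⇒  m = 8² − 26·289 = -7450
m = -7450 < 0,  v_rel·d = 8 > 0  ⇒  outside

inside=no margin=-7450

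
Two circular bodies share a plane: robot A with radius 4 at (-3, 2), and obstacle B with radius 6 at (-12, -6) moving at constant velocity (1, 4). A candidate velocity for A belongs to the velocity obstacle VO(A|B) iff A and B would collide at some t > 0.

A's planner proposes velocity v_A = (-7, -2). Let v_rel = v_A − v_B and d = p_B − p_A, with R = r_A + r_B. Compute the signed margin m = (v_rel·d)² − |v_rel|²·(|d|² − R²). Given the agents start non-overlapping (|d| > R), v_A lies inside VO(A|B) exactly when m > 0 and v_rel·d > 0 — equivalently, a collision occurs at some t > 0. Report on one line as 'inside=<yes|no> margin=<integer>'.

d = (-9, -8),  |d|² = 145;  R = 4+6 = 10,  c = 145−10² = 45
v_rel = (-8, -6),  |v_rel|² = 100;  v_rel·d = (-8)·(-9) + (-6)·(-8) = 120
100·t² − 240·t + 45 = 0  ⇒  m = 120² − 100·45 = 9900
m = 9900 > 0,  v_rel·d = 120 > 0  ⇒  inside

inside=yes margin=9900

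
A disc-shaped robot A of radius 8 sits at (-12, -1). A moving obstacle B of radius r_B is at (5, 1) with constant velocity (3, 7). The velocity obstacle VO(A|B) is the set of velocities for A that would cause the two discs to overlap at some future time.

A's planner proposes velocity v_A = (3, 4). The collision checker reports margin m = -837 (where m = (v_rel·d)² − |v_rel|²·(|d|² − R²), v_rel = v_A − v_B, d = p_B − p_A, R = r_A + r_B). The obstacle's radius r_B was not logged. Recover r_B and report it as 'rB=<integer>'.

m = -837
d = (17, 2);  v_rel = (0, -3),  |v_rel|² = 9
v_rel×d = (0)·(2) − (-3)·(17) = 51
since m = R²·9 − 51²:  R² = (2601 + -837) / 9 = 196
R = √196 = 14  ⇒  r_B = 14 − 8 = 6

rB=6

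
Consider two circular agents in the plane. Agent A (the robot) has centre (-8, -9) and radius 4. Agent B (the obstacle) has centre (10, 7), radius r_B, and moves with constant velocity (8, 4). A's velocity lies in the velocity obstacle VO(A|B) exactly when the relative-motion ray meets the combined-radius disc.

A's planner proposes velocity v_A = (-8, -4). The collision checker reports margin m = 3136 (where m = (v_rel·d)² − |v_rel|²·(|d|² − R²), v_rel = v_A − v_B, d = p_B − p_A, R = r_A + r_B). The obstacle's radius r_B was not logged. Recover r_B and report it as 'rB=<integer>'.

m = 3136
d = (18, 16);  v_rel = (-16, -8),  |v_rel|² = 320
v_rel×d = (-16)·(16) − (-8)·(18) = -112
since m = R²·320 − (-112)²:  R² = (12544 + 3136) / 320 = 49
R = √49 = 7  ⇒  r_B = 7 − 4 = 3

rB=3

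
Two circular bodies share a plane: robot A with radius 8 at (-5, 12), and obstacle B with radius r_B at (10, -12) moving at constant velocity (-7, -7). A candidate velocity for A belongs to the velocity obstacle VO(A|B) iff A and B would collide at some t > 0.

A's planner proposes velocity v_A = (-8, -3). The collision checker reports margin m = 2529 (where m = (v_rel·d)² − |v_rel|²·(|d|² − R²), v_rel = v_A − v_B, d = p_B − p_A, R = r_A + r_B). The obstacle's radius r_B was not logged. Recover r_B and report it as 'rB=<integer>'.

m = 2529
d = (15, -24);  v_rel = (-1, 4),  |v_rel|² = 17
v_rel×d = (-1)·(-24) − (4)·(15) = -36
since m = R²·17 − (-36)²:  R² = (1296 + 2529) / 17 = 225
R = √225 = 15  ⇒  r_B = 15 − 8 = 7

rB=7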